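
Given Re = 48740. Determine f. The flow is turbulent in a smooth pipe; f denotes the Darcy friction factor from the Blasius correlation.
Formula: f = \frac{0.316}{Re^{0.25}}
f = 0.316/48740^0.25 = 0.02127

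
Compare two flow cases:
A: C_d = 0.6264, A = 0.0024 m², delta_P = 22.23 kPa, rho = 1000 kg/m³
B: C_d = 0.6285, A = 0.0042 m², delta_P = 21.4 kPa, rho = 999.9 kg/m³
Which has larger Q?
Q(A) = 10.02 L/s, Q(B) = 17.27 L/s. Answer: B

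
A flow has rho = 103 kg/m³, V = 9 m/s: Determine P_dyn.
Formula: P_{dyn} = \frac{1}{2} \rho V^2
P_dyn = 0.5·103·9²/1000 = 4.171 kPa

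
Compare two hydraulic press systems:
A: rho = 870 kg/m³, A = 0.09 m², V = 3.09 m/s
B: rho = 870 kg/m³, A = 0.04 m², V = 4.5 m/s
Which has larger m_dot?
m_dot(A) = 241.9 kg/s, m_dot(B) = 156.6 kg/s. Answer: A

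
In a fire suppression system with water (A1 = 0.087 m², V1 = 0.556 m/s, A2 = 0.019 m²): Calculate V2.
Formula: V_2 = \frac{A_1 V_1}{A_2}
V2 = 0.087·0.556/0.019 = 2.546 m/s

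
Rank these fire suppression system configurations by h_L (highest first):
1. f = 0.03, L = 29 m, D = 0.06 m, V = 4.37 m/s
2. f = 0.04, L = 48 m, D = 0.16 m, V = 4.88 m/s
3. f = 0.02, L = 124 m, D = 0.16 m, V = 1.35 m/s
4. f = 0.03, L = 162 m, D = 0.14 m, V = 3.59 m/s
Case 1: h_L = 14.11 m
Case 2: h_L = 14.57 m
Case 3: h_L = 1.44 m
Case 4: h_L = 22.8 m
Ranking (highest first): 4, 2, 1, 3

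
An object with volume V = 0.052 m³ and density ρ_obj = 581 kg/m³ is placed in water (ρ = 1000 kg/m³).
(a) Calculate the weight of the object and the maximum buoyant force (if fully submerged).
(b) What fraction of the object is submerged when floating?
(a) W=rho_obj*g*V=581*9.81*0.052=296.4 N; F_B(max)=rho*g*V=1000*9.81*0.052=510.1 N
(b) Floating fraction=rho_obj/rho=581/1000=0.581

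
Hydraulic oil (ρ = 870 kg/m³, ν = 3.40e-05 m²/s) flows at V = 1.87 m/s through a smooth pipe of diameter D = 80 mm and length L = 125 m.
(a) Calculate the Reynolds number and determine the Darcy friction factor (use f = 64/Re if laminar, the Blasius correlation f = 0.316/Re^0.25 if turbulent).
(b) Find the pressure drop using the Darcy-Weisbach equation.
(a) Re = V·D/ν = 1.87·0.08/3.40e-05 = 4400 → turbulent (Re > 4000); f = 0.316/Re^0.25 = 0.316/4400^0.25 = 0.038799
(b) Darcy-Weisbach: ΔP = f·(L/D)·½ρV²/1000 = 0.038799·(125/0.080)·½·870·1.87²/1000 = 92.22 kPa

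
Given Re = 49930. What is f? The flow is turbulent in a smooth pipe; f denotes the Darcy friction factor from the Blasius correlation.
Formula: f = \frac{0.316}{Re^{0.25}}
f = 0.316/49930^0.25 = 0.02114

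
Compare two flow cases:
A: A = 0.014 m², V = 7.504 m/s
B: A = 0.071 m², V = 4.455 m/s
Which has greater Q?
Q(A) = 105.1 L/s, Q(B) = 316.3 L/s. Answer: B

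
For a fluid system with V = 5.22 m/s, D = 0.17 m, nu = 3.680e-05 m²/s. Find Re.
Formula: Re = \frac{V D}{\nu}
Re = 5.22·0.17/3.680e-05 = 24114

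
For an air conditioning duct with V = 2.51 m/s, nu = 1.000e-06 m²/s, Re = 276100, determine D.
Formula: Re = \frac{V D}{\nu}
Substituting knowns: 276100 = 2.51·D/1.000e-06
Solving for D: D = 276100·1.000e-06/2.51 = 0.11 m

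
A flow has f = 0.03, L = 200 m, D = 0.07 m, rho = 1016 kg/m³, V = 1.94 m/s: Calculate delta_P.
Formula: \Delta P = f \frac{L}{D} \frac{\rho V^2}{2}
delta_P = 0.03·(200/0.07)·0.5·1016·1.94²/1000 = 163.9 kPa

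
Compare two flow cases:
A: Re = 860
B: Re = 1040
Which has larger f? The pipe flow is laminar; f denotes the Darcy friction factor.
f(A) = 0.07442, f(B) = 0.06154. Answer: A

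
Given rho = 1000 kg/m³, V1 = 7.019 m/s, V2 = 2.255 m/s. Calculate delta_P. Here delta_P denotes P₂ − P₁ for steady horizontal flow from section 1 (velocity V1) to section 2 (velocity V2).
Formula: \Delta P = \frac{1}{2} \rho (V_1^2 - V_2^2)
delta_P = 0.5·1000·(7.019² − 2.255²)/1000 = 22.09 kPa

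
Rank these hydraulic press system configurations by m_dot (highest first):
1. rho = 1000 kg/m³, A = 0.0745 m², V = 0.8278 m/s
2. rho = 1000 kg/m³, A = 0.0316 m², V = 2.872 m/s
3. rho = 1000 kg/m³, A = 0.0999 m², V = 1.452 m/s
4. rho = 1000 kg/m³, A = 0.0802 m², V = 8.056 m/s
Case 1: m_dot = 61.67 kg/s
Case 2: m_dot = 90.76 kg/s
Case 3: m_dot = 145.1 kg/s
Case 4: m_dot = 646.1 kg/s
Ranking (highest first): 4, 3, 2, 1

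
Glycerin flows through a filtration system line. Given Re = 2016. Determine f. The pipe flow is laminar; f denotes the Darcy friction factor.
Formula: f = \frac{64}{Re}
f = 64/2016 = 0.03175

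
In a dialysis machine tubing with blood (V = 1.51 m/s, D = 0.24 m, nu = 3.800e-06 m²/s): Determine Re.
Formula: Re = \frac{V D}{\nu}
Re = 1.51·0.24/3.800e-06 = 95368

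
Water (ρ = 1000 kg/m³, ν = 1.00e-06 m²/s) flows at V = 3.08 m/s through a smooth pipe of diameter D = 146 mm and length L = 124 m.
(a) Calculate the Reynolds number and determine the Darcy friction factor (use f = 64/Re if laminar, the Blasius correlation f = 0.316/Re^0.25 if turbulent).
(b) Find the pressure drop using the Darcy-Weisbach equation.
(a) Re = V·D/ν = 3.08·0.146/1.00e-06 = 449680 → turbulent (Re > 4000); f = 0.316/Re^0.25 = 0.316/449680^0.25 = 0.012203 (Blasius is strictly valid for Re ≲ 1e5; used here as the smooth-pipe estimate the problem specifies)
(b) Darcy-Weisbach: ΔP = f·(L/D)·½ρV²/1000 = 0.012203·(124/0.146)·½·1000·3.08²/1000 = 49.16 kPa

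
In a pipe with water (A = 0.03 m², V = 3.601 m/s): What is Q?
Formula: Q = A V
Q = 0.03·3.601·1000 = 108 L/s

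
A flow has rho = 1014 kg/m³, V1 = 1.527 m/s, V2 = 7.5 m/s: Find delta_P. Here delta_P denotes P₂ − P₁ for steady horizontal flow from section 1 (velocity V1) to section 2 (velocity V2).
Formula: \Delta P = \frac{1}{2} \rho (V_1^2 - V_2^2)
delta_P = 0.5·1014·(1.527² − 7.5²)/1000 = -27.34 kPa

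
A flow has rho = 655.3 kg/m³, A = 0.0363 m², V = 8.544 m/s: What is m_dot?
Formula: \dot{m} = \rho A V
m_dot = 655.3·0.0363·8.544 = 203.2 kg/s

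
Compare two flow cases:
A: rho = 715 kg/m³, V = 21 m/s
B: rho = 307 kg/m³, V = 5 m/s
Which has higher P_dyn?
P_dyn(A) = 157.7 kPa, P_dyn(B) = 3.837 kPa. Answer: A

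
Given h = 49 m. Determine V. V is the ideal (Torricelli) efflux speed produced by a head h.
Formula: V = \sqrt{2 g h}
V = √(2·9.81·49) = 31.01 m/s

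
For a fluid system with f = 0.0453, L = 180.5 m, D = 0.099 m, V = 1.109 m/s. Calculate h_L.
Formula: h_L = f \frac{L}{D} \frac{V^2}{2g}
h_L = 0.0453·(180.5/0.099)·1.109²/(2·9.81) = 5.177 m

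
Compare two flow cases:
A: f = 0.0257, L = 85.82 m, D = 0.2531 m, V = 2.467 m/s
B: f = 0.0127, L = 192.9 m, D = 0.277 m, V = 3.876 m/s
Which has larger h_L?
h_L(A) = 2.703 m, h_L(B) = 6.772 m. Answer: B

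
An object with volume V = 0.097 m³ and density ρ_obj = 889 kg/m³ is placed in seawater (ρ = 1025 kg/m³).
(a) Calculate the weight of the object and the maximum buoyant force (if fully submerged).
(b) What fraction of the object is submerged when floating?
(a) W=rho_obj*g*V=889*9.81*0.097=845.9 N; F_B(max)=rho*g*V=1025*9.81*0.097=975.4 N
(b) Floating fraction=rho_obj/rho=889/1025=0.867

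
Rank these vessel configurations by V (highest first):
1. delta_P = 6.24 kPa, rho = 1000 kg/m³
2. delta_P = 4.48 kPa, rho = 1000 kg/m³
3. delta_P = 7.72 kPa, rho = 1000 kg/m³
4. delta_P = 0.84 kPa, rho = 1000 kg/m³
Case 1: V = 3.533 m/s
Case 2: V = 2.993 m/s
Case 3: V = 3.929 m/s
Case 4: V = 1.296 m/s
Ranking (highest first): 3, 1, 2, 4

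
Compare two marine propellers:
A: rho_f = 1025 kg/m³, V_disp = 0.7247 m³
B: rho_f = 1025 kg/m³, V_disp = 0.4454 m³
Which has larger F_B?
F_B(A) = 7287 N, F_B(B) = 4479 N. Answer: A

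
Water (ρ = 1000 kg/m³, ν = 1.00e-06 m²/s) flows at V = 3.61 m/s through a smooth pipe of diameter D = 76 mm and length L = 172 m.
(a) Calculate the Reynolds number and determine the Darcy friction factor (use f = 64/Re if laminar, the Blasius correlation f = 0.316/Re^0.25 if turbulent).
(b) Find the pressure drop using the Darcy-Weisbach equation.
(a) Re = V·D/ν = 3.61·0.076/1.00e-06 = 274360 → turbulent (Re > 4000); f = 0.316/Re^0.25 = 0.316/274360^0.25 = 0.013807 (Blasius is strictly valid for Re ≲ 1e5; used here as the smooth-pipe estimate the problem specifies)
(b) Darcy-Weisbach: ΔP = f·(L/D)·½ρV²/1000 = 0.013807·(172/0.076)·½·1000·3.61²/1000 = 203.6 kPa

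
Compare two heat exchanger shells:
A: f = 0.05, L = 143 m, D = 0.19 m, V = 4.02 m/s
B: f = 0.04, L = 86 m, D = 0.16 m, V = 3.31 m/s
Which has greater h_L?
h_L(A) = 31 m, h_L(B) = 12.01 m. Answer: A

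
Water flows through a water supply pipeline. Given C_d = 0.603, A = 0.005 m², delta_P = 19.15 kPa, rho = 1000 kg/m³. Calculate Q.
Formula: Q = C_d A \sqrt{\frac{2 \Delta P}{\rho}}
Q = 0.603·0.005·√(2·(19.15·1000)/1000)·1000 = 18.66 L/s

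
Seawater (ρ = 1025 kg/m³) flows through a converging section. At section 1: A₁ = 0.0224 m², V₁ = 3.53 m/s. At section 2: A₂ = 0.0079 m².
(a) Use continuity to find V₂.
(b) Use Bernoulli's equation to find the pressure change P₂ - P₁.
(a) Continuity: A₁V₁=A₂V₂ -> V₂=A₁V₁/A₂=0.0224*3.53/0.0079=10.01 m/s
(b) Bernoulli: P₂-P₁=0.5*rho*(V₁^2-V₂^2)/1000=0.5*1025*(3.53^2-10.01^2)/1000=-44.97 kPa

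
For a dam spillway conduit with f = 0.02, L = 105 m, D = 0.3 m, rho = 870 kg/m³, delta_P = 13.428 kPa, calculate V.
Formula: \Delta P = f \frac{L}{D} \frac{\rho V^2}{2}
Substituting knowns: 13.428 = 0.02·(105/0.3)·0.5·870·V²/1000
Solving for V: V = √((13.428·1000)/(0.02·(105/0.3)·0.5·870)) = 2.1 m/s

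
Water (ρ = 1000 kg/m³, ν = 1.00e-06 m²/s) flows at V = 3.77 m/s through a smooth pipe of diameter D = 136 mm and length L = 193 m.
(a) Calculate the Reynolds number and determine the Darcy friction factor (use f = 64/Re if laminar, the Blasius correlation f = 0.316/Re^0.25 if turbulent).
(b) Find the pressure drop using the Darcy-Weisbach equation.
(a) Re = V·D/ν = 3.77·0.136/1.00e-06 = 512720 → turbulent (Re > 4000); f = 0.316/Re^0.25 = 0.316/512720^0.25 = 0.011809 (Blasius is strictly valid for Re ≲ 1e5; used here as the smooth-pipe estimate the problem specifies)
(b) Darcy-Weisbach: ΔP = f·(L/D)·½ρV²/1000 = 0.011809·(193/0.136)·½·1000·3.77²/1000 = 119.1 kPa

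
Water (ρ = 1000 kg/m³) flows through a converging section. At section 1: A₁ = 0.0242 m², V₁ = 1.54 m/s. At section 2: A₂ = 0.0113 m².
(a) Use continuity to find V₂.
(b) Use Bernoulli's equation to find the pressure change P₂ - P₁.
(a) Continuity: A₁V₁=A₂V₂ -> V₂=A₁V₁/A₂=0.0242*1.54/0.0113=3.30 m/s
(b) Bernoulli: P₂-P₁=0.5*rho*(V₁^2-V₂^2)/1000=0.5*1000*(1.54^2-3.30^2)/1000=-4.259 kPa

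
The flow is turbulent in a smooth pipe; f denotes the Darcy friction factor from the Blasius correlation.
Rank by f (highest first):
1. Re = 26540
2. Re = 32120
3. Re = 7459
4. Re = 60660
Case 1: f = 0.02476
Case 2: f = 0.0236
Case 3: f = 0.034
Case 4: f = 0.02014
Ranking (highest first): 3, 1, 2, 4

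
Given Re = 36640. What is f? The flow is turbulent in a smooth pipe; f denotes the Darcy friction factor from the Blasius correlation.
Formula: f = \frac{0.316}{Re^{0.25}}
f = 0.316/36640^0.25 = 0.02284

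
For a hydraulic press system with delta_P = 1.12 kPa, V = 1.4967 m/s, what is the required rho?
Formula: V = \sqrt{\frac{2 \Delta P}{\rho}}
Substituting knowns: 1.4967 = √(2·(1.12·1000)/rho)
Solving for rho: rho = 2·(1.12·1000)/1.4967² = 1000 kg/m³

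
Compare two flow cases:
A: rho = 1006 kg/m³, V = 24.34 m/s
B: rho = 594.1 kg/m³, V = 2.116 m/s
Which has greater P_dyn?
P_dyn(A) = 298 kPa, P_dyn(B) = 1.33 kPa. Answer: A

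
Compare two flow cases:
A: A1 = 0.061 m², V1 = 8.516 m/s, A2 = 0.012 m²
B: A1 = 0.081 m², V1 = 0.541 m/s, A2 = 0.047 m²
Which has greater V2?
V2(A) = 43.29 m/s, V2(B) = 0.9324 m/s. Answer: A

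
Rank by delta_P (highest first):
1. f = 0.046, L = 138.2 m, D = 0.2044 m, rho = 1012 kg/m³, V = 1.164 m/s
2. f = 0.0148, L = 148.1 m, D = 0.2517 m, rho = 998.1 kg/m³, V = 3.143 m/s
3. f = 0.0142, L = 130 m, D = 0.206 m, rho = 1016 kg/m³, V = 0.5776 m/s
Case 1: delta_P = 21.32 kPa
Case 2: delta_P = 42.93 kPa
Case 3: delta_P = 1.519 kPa
Ranking (highest first): 2, 1, 3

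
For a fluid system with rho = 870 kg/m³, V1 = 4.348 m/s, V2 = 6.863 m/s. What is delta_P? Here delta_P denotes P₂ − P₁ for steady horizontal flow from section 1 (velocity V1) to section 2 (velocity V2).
Formula: \Delta P = \frac{1}{2} \rho (V_1^2 - V_2^2)
delta_P = 0.5·870·(4.348² − 6.863²)/1000 = -12.27 kPa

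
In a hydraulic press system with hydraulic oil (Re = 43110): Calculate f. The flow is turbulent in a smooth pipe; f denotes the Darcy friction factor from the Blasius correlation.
Formula: f = \frac{0.316}{Re^{0.25}}
f = 0.316/43110^0.25 = 0.02193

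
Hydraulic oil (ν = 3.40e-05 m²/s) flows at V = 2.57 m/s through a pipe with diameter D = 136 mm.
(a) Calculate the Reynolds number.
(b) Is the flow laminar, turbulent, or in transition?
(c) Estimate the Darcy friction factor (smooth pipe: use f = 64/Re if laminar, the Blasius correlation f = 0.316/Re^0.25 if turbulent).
(a) Re = V·D/ν = 2.57·0.136/3.40e-05 = 10280
(b) Flow regime: turbulent (Re > 4000)
(c) Friction factor: f = 0.316/Re^0.25 = 0.316/10280^0.25 = 0.03138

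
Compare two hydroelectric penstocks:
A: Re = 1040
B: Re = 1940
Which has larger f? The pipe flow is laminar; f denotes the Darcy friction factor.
f(A) = 0.06154, f(B) = 0.03299. Answer: A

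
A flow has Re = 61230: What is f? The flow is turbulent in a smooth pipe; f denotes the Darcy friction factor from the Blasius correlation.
Formula: f = \frac{0.316}{Re^{0.25}}
f = 0.316/61230^0.25 = 0.02009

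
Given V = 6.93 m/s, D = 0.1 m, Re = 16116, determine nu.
Formula: Re = \frac{V D}{\nu}
Substituting knowns: 16116 = 6.93·0.1/nu
Solving for nu: nu = 6.93·0.1/16116 = 4.300e-05 m²/s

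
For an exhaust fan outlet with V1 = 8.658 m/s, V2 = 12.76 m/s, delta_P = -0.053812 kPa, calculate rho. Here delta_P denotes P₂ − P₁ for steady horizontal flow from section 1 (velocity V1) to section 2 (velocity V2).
Formula: \Delta P = \frac{1}{2} \rho (V_1^2 - V_2^2)
Substituting knowns: -0.053812 = 0.5·rho·(8.658² − 12.76²)/1000
Solving for rho: rho = 2·(-0.053812·1000)/(8.658² − 12.76²) = 1.225 kg/m³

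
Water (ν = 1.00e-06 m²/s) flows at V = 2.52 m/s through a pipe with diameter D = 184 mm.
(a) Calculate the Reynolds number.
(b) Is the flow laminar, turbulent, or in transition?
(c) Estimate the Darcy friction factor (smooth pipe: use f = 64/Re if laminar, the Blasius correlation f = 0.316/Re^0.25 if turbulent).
(a) Re = V·D/ν = 2.52·0.184/1.00e-06 = 463680
(b) Flow regime: turbulent (Re > 4000)
(c) Friction factor: f = 0.316/Re^0.25 = 0.316/463680^0.25 = 0.01211 (Blasius is strictly valid for Re ≲ 1e5; used here as the smooth-pipe estimate the problem specifies)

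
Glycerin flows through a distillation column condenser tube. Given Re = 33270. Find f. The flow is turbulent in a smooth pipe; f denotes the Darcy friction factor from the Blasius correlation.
Formula: f = \frac{0.316}{Re^{0.25}}
f = 0.316/33270^0.25 = 0.0234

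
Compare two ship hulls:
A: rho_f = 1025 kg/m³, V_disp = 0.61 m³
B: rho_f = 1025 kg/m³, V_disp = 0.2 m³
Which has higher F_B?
F_B(A) = 6134 N, F_B(B) = 2011 N. Answer: A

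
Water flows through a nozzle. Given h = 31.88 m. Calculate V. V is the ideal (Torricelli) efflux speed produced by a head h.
Formula: V = \sqrt{2 g h}
V = √(2·9.81·31.88) = 25.01 m/s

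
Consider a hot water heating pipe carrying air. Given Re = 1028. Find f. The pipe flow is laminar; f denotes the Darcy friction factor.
Formula: f = \frac{64}{Re}
f = 64/1028 = 0.06226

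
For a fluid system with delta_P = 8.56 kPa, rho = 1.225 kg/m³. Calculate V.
Formula: V = \sqrt{\frac{2 \Delta P}{\rho}}
V = √(2·(8.56·1000)/1.225) = 118.2 m/s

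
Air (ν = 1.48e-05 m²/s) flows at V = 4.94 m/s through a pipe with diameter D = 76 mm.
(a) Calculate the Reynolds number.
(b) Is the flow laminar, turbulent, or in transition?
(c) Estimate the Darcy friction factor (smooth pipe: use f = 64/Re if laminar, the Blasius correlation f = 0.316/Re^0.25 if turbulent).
(a) Re = V·D/ν = 4.94·0.076/1.48e-05 = 25368
(b) Flow regime: turbulent (Re > 4000)
(c) Friction factor: f = 0.316/Re^0.25 = 0.316/25368^0.25 = 0.02504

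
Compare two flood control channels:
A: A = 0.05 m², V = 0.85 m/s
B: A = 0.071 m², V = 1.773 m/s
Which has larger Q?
Q(A) = 42.5 L/s, Q(B) = 125.9 L/s. Answer: B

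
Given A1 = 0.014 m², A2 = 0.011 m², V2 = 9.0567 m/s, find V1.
Formula: V_2 = \frac{A_1 V_1}{A_2}
Substituting knowns: 9.0567 = 0.014·V1/0.011
Solving for V1: V1 = 9.0567·0.011/0.014 = 7.116 m/s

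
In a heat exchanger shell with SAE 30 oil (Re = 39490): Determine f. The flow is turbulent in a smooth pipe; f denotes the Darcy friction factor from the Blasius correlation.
Formula: f = \frac{0.316}{Re^{0.25}}
f = 0.316/39490^0.25 = 0.02242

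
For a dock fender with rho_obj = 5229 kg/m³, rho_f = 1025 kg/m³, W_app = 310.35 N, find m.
Formula: W_{app} = mg\left(1 - \frac{\rho_f}{\rho_{obj}}\right)
Substituting knowns: 310.35 = m·9.81·(1 − 1025/5229)
Solving for m: m = 310.35/(9.81·(1 − 1025/5229)) = 39.35 kg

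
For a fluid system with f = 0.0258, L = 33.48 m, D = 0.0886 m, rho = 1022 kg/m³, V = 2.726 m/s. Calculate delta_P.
Formula: \Delta P = f \frac{L}{D} \frac{\rho V^2}{2}
delta_P = 0.0258·(33.48/0.0886)·0.5·1022·2.726²/1000 = 37.02 kPa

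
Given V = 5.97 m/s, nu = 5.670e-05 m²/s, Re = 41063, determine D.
Formula: Re = \frac{V D}{\nu}
Substituting knowns: 41063 = 5.97·D/5.670e-05
Solving for D: D = 41063·5.670e-05/5.97 = 0.39 m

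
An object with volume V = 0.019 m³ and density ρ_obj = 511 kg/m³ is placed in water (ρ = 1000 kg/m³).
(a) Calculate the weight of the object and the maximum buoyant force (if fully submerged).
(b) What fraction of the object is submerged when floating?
(a) W=rho_obj*g*V=511*9.81*0.019=95.2 N; F_B(max)=rho*g*V=1000*9.81*0.019=186.4 N
(b) Floating fraction=rho_obj/rho=511/1000=0.511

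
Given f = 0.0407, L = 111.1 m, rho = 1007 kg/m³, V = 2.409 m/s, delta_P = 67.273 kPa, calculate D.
Formula: \Delta P = f \frac{L}{D} \frac{\rho V^2}{2}
Substituting knowns: 67.273 = 0.0407·(111.1/D)·0.5·1007·2.409²/1000
Solving for D: D = 0.0407·111.1·0.5·1007·2.409²/(67.273·1000) = 0.1964 m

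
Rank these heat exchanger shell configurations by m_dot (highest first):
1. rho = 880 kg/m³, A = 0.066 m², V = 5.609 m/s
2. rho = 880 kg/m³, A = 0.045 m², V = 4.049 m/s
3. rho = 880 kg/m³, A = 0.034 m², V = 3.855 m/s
Case 1: m_dot = 325.8 kg/s
Case 2: m_dot = 160.3 kg/s
Case 3: m_dot = 115.3 kg/s
Ranking (highest first): 1, 2, 3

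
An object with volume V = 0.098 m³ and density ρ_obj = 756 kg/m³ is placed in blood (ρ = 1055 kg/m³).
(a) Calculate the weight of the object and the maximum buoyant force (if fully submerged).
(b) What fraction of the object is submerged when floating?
(a) W=rho_obj*g*V=756*9.81*0.098=726.8 N; F_B(max)=rho*g*V=1055*9.81*0.098=1014.3 N
(b) Floating fraction=rho_obj/rho=756/1055=0.717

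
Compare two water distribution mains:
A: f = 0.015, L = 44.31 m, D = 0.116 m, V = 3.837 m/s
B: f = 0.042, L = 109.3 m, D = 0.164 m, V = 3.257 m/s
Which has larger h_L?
h_L(A) = 4.3 m, h_L(B) = 15.13 m. Answer: B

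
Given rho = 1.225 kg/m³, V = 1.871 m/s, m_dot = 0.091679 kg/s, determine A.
Formula: \dot{m} = \rho A V
Substituting knowns: 0.091679 = 1.225·A·1.871
Solving for A: A = 0.091679/(1.225·1.871) = 0.04 m²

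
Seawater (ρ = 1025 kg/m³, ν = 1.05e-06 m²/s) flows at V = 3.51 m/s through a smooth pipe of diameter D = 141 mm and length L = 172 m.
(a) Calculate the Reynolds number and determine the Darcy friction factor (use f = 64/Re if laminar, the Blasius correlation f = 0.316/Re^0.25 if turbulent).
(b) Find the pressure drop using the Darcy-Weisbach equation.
(a) Re = V·D/ν = 3.51·0.141/1.05e-06 = 471340 → turbulent (Re > 4000); f = 0.316/Re^0.25 = 0.316/471340^0.25 = 0.01206 (Blasius is strictly valid for Re ≲ 1e5; used here as the smooth-pipe estimate the problem specifies)
(b) Darcy-Weisbach: ΔP = f·(L/D)·½ρV²/1000 = 0.01206·(172/0.141)·½·1025·3.51²/1000 = 92.89 kPa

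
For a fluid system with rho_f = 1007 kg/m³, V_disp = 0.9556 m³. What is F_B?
Formula: F_B = \rho_f g V_{disp}
F_B = 1007·9.81·0.9556 = 9440 N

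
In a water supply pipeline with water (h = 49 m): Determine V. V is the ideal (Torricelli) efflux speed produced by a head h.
Formula: V = \sqrt{2 g h}
V = √(2·9.81·49) = 31.01 m/s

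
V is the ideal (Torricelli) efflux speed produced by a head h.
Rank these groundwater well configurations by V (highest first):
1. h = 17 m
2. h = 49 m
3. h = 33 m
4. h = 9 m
Case 1: V = 18.26 m/s
Case 2: V = 31.01 m/s
Case 3: V = 25.45 m/s
Case 4: V = 13.29 m/s
Ranking (highest first): 2, 3, 1, 4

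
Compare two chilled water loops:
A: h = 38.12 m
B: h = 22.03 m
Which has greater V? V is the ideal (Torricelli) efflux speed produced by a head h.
V(A) = 27.35 m/s, V(B) = 20.79 m/s. Answer: A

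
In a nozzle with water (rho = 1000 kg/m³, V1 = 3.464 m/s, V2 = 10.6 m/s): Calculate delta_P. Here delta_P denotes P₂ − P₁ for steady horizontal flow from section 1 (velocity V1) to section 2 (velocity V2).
Formula: \Delta P = \frac{1}{2} \rho (V_1^2 - V_2^2)
delta_P = 0.5·1000·(3.464² − 10.6²)/1000 = -50.18 kPa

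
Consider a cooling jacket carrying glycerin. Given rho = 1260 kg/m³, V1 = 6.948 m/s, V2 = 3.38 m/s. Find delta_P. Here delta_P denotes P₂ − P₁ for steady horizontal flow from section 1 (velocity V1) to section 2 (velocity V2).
Formula: \Delta P = \frac{1}{2} \rho (V_1^2 - V_2^2)
delta_P = 0.5·1260·(6.948² − 3.38²)/1000 = 23.22 kPa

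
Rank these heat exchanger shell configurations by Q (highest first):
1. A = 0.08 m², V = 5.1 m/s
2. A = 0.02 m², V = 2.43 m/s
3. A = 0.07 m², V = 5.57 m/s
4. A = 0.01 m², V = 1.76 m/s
Case 1: Q = 408 L/s
Case 2: Q = 48.6 L/s
Case 3: Q = 389.9 L/s
Case 4: Q = 17.6 L/s
Ranking (highest first): 1, 3, 2, 4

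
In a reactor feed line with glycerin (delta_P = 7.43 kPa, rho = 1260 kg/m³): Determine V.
Formula: V = \sqrt{\frac{2 \Delta P}{\rho}}
V = √(2·(7.43·1000)/1260) = 3.434 m/s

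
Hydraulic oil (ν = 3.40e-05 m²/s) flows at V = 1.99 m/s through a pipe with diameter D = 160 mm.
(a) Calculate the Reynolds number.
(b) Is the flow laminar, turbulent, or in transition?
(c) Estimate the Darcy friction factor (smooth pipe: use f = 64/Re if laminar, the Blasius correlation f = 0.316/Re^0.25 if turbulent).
(a) Re = V·D/ν = 1.99·0.16/3.40e-05 = 9364.7
(b) Flow regime: turbulent (Re > 4000)
(c) Friction factor: f = 0.316/Re^0.25 = 0.316/9364.7^0.25 = 0.03212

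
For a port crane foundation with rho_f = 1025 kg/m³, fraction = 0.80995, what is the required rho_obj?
Formula: f_{sub} = \frac{\rho_{obj}}{\rho_f}
Substituting knowns: 0.80995 = rho_obj/1025
Solving for rho_obj: rho_obj = 0.80995·1025 = 830.2 kg/m³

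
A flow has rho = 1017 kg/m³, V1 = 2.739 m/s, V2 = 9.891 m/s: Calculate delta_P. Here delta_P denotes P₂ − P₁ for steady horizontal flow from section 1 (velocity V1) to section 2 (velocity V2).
Formula: \Delta P = \frac{1}{2} \rho (V_1^2 - V_2^2)
delta_P = 0.5·1017·(2.739² − 9.891²)/1000 = -45.93 kPa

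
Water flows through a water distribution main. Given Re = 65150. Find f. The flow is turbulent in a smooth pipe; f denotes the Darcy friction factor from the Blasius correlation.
Formula: f = \frac{0.316}{Re^{0.25}}
f = 0.316/65150^0.25 = 0.01978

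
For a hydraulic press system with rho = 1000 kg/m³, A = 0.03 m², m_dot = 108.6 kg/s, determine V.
Formula: \dot{m} = \rho A V
Substituting knowns: 108.6 = 1000·0.03·V
Solving for V: V = 108.6/(1000·0.03) = 3.62 m/s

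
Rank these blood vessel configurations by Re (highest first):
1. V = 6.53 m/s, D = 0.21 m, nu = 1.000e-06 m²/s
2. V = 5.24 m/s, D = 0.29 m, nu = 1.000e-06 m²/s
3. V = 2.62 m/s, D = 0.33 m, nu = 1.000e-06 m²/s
Case 1: Re = 1.371e+06
Case 2: Re = 1.520e+06
Case 3: Re = 864600
Ranking (highest first): 2, 1, 3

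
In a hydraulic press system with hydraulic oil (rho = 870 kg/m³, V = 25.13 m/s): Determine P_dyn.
Formula: P_{dyn} = \frac{1}{2} \rho V^2
P_dyn = 0.5·870·25.13²/1000 = 274.7 kPa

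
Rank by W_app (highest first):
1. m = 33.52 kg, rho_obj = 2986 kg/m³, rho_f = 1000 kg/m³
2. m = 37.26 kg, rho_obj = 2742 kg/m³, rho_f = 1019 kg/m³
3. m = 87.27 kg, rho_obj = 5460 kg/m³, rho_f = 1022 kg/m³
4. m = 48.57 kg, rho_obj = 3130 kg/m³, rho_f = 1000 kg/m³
Case 1: W_app = 218.7 N
Case 2: W_app = 229.7 N
Case 3: W_app = 695.9 N
Case 4: W_app = 324.2 N
Ranking (highest first): 3, 4, 2, 1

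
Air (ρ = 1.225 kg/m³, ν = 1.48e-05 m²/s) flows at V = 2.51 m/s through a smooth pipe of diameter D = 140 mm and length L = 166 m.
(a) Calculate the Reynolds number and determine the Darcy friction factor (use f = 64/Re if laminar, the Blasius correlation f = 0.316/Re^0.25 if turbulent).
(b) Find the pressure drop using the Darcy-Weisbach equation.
(a) Re = V·D/ν = 2.51·0.14/1.48e-05 = 23743 → turbulent (Re > 4000); f = 0.316/Re^0.25 = 0.316/23743^0.25 = 0.025457
(b) Darcy-Weisbach: ΔP = f·(L/D)·½ρV²/1000 = 0.025457·(166/0.140)·½·1.225·2.51²/1000 = 0.1165 kPa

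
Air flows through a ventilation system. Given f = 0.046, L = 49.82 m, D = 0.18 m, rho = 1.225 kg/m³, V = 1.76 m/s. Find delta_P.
Formula: \Delta P = f \frac{L}{D} \frac{\rho V^2}{2}
delta_P = 0.046·(49.82/0.18)·0.5·1.225·1.76²/1000 = 0.02416 kPa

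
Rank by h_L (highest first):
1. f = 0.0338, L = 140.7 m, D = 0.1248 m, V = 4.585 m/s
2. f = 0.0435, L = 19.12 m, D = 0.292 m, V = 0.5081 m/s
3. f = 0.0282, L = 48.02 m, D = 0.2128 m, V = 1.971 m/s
Case 1: h_L = 40.83 m
Case 2: h_L = 0.03748 m
Case 3: h_L = 1.26 m
Ranking (highest first): 1, 3, 2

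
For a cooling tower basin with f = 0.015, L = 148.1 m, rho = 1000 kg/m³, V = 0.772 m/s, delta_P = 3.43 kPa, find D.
Formula: \Delta P = f \frac{L}{D} \frac{\rho V^2}{2}
Substituting knowns: 3.43 = 0.015·(148.1/D)·0.5·1000·0.772²/1000
Solving for D: D = 0.015·148.1·0.5·1000·0.772²/(3.43·1000) = 0.193 m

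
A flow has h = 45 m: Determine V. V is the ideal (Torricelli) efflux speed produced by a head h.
Formula: V = \sqrt{2 g h}
V = √(2·9.81·45) = 29.71 m/s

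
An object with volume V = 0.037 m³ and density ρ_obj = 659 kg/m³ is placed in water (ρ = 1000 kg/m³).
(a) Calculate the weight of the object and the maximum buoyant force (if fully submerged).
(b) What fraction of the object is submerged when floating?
(a) W=rho_obj*g*V=659*9.81*0.037=239.2 N; F_B(max)=rho*g*V=1000*9.81*0.037=363.0 N
(b) Floating fraction=rho_obj/rho=659/1000=0.659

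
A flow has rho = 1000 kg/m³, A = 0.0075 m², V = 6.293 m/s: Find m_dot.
Formula: \dot{m} = \rho A V
m_dot = 1000·0.0075·6.293 = 47.2 kg/s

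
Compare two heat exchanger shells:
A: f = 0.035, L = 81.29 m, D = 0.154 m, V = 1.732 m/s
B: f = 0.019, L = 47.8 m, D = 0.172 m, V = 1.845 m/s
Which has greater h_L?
h_L(A) = 2.825 m, h_L(B) = 0.9161 m. Answer: A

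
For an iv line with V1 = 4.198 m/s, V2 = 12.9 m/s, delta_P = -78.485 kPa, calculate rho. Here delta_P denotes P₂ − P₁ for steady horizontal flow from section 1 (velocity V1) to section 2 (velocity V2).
Formula: \Delta P = \frac{1}{2} \rho (V_1^2 - V_2^2)
Substituting knowns: -78.485 = 0.5·rho·(4.198² − 12.9²)/1000
Solving for rho: rho = 2·(-78.485·1000)/(4.198² − 12.9²) = 1055 kg/m³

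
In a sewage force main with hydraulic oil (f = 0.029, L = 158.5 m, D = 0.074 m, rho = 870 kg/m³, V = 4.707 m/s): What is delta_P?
Formula: \Delta P = f \frac{L}{D} \frac{\rho V^2}{2}
delta_P = 0.029·(158.5/0.074)·0.5·870·4.707²/1000 = 598.7 kPa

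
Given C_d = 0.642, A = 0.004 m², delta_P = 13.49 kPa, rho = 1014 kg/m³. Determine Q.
Formula: Q = C_d A \sqrt{\frac{2 \Delta P}{\rho}}
Q = 0.642·0.004·√(2·(13.49·1000)/1014)·1000 = 13.25 L/s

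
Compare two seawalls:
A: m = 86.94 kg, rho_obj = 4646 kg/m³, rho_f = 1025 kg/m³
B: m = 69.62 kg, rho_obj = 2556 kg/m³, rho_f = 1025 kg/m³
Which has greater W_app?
W_app(A) = 664.7 N, W_app(B) = 409.1 N. Answer: A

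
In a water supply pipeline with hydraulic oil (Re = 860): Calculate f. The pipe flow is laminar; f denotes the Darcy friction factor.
Formula: f = \frac{64}{Re}
f = 64/860 = 0.07442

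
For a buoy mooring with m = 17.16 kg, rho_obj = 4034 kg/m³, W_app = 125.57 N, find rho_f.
Formula: W_{app} = mg\left(1 - \frac{\rho_f}{\rho_{obj}}\right)
Substituting knowns: 125.57 = 17.16·9.81·(1 − rho_f/4034)
Solving for rho_f: rho_f = 4034·(1 − 125.57/(17.16·9.81)) = 1025 kg/m³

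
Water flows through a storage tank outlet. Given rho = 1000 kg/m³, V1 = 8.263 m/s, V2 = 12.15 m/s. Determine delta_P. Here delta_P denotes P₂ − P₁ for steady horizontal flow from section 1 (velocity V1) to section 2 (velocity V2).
Formula: \Delta P = \frac{1}{2} \rho (V_1^2 - V_2^2)
delta_P = 0.5·1000·(8.263² − 12.15²)/1000 = -39.67 kPa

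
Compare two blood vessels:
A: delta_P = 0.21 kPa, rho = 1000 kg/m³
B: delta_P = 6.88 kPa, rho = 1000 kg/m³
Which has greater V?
V(A) = 0.6481 m/s, V(B) = 3.709 m/s. Answer: B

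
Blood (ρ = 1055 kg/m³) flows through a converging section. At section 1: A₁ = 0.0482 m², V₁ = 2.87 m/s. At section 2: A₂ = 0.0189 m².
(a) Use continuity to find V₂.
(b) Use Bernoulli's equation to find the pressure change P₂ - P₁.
(a) Continuity: A₁V₁=A₂V₂ -> V₂=A₁V₁/A₂=0.0482*2.87/0.0189=7.32 m/s
(b) Bernoulli: P₂-P₁=0.5*rho*(V₁^2-V₂^2)/1000=0.5*1055*(2.87^2-7.32^2)/1000=-23.92 kPa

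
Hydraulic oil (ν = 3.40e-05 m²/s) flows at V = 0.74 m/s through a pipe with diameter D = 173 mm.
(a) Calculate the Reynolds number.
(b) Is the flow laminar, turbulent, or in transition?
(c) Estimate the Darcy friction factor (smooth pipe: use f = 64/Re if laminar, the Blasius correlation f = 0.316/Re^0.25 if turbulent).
(a) Re = V·D/ν = 0.74·0.173/3.40e-05 = 3765.3
(b) Flow regime: transition (2300 ≤ Re ≤ 4000)
(c) Friction factor: f ≈ 0.04 (transitional regime, no simple correlation)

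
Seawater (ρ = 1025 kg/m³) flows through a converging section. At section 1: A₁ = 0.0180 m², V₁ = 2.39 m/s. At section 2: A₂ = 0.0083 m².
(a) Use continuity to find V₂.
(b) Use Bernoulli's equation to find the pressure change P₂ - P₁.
(a) Continuity: A₁V₁=A₂V₂ -> V₂=A₁V₁/A₂=0.0180*2.39/0.0083=5.18 m/s
(b) Bernoulli: P₂-P₁=0.5*rho*(V₁^2-V₂^2)/1000=0.5*1025*(2.39^2-5.18^2)/1000=-10.82 kPa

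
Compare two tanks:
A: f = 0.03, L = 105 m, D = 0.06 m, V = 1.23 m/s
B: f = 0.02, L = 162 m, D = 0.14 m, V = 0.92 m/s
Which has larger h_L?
h_L(A) = 4.048 m, h_L(B) = 0.9984 m. Answer: A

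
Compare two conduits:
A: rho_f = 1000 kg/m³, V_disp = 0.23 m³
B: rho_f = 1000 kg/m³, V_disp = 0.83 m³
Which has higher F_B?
F_B(A) = 2256 N, F_B(B) = 8142 N. Answer: B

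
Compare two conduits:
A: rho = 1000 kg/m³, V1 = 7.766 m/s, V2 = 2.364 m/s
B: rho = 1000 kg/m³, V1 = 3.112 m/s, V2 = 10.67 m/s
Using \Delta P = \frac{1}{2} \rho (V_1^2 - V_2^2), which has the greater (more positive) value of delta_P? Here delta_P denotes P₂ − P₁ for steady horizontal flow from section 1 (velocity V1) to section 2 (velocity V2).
delta_P(A) = 27.36 kPa, delta_P(B) = -52.08 kPa. Answer: A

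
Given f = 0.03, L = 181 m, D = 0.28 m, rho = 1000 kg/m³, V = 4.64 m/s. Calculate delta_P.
Formula: \Delta P = f \frac{L}{D} \frac{\rho V^2}{2}
delta_P = 0.03·(181/0.28)·0.5·1000·4.64²/1000 = 208.8 kPa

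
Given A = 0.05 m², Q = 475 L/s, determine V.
Formula: Q = A V
Substituting knowns: 475 = 0.05·V·1000
Solving for V: V = (475/1000)/0.05 = 9.5 m/s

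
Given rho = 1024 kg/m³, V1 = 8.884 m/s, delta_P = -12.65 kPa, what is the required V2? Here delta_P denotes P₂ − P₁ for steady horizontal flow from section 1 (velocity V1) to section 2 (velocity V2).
Formula: \Delta P = \frac{1}{2} \rho (V_1^2 - V_2^2)
Substituting knowns: -12.65 = 0.5·1024·(8.884² − V2²)/1000
Solving for V2: V2 = √(8.884² − 2·(-12.65·1000)/1024) = 10.18 m/s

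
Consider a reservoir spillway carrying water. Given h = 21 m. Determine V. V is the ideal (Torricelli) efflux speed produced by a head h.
Formula: V = \sqrt{2 g h}
V = √(2·9.81·21) = 20.3 m/s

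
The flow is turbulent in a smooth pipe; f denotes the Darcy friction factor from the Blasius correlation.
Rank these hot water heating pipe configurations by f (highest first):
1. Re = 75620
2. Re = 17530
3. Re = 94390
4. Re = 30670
Case 1: f = 0.01906
Case 2: f = 0.02746
Case 3: f = 0.01803
Case 4: f = 0.02388
Ranking (highest first): 2, 4, 1, 3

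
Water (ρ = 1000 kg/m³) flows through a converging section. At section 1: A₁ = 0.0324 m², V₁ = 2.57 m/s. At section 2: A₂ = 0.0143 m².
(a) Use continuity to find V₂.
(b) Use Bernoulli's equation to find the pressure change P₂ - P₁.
(a) Continuity: A₁V₁=A₂V₂ -> V₂=A₁V₁/A₂=0.0324*2.57/0.0143=5.82 m/s
(b) Bernoulli: P₂-P₁=0.5*rho*(V₁^2-V₂^2)/1000=0.5*1000*(2.57^2-5.82^2)/1000=-13.63 kPa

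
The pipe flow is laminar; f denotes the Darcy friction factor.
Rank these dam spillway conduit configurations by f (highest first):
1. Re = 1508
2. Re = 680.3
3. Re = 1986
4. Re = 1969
Case 1: f = 0.04244
Case 2: f = 0.09408
Case 3: f = 0.03223
Case 4: f = 0.0325
Ranking (highest first): 2, 1, 4, 3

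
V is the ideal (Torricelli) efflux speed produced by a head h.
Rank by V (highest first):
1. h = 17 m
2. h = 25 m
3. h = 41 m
Case 1: V = 18.26 m/s
Case 2: V = 22.15 m/s
Case 3: V = 28.36 m/s
Ranking (highest first): 3, 2, 1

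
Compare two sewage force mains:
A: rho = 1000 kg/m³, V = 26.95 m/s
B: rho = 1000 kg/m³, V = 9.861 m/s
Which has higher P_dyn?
P_dyn(A) = 363.2 kPa, P_dyn(B) = 48.62 kPa. Answer: A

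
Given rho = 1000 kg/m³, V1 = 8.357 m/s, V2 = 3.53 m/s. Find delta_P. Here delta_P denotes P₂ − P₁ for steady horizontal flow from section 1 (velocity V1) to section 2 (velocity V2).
Formula: \Delta P = \frac{1}{2} \rho (V_1^2 - V_2^2)
delta_P = 0.5·1000·(8.357² − 3.53²)/1000 = 28.69 kPa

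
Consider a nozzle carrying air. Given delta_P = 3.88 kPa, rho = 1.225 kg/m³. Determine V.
Formula: V = \sqrt{\frac{2 \Delta P}{\rho}}
V = √(2·(3.88·1000)/1.225) = 79.59 m/s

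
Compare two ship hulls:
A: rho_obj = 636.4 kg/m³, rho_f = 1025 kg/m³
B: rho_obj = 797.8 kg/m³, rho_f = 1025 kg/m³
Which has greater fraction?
fraction(A) = 0.6209, fraction(B) = 0.7783. Answer: B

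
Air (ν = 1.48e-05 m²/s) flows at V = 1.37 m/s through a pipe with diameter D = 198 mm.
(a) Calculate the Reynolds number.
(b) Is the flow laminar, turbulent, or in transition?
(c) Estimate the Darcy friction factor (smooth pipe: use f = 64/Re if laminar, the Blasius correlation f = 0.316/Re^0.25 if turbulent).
(a) Re = V·D/ν = 1.37·0.198/1.48e-05 = 18328
(b) Flow regime: turbulent (Re > 4000)
(c) Friction factor: f = 0.316/Re^0.25 = 0.316/18328^0.25 = 0.02716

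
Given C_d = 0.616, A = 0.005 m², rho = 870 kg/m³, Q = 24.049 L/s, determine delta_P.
Formula: Q = C_d A \sqrt{\frac{2 \Delta P}{\rho}}
Substituting knowns: 24.049 = 0.616·0.005·√(2·(delta_P·1000)/870)·1000
Solving for delta_P: delta_P = ((24.049/1000)/(0.616·0.005))²·870/2/1000 = 26.52 kPa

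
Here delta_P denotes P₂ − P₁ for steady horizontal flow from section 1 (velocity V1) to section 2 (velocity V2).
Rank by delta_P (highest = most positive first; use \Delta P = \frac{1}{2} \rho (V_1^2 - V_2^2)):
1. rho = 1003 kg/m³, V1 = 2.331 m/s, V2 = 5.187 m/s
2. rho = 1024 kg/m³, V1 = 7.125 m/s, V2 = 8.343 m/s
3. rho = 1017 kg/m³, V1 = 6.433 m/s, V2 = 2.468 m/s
Case 1: delta_P = -10.77 kPa
Case 2: delta_P = -9.646 kPa
Case 3: delta_P = 17.95 kPa
Ranking (highest first): 3, 2, 1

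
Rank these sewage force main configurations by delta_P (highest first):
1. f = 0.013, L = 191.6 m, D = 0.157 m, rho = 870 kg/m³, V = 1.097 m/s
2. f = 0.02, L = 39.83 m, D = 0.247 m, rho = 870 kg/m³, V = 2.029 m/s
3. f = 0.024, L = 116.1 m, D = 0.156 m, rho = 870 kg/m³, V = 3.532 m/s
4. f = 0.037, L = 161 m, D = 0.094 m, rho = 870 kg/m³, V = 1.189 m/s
Case 1: delta_P = 8.305 kPa
Case 2: delta_P = 5.776 kPa
Case 3: delta_P = 96.93 kPa
Case 4: delta_P = 38.97 kPa
Ranking (highest first): 3, 4, 1, 2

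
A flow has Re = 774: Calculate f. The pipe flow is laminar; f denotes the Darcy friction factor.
Formula: f = \frac{64}{Re}
f = 64/774 = 0.08269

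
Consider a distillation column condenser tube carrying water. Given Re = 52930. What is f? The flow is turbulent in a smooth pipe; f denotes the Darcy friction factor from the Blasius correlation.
Formula: f = \frac{0.316}{Re^{0.25}}
f = 0.316/52930^0.25 = 0.02083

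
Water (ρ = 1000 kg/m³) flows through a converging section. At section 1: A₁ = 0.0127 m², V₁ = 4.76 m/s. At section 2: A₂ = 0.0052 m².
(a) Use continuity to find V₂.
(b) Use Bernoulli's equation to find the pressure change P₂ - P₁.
(a) Continuity: A₁V₁=A₂V₂ -> V₂=A₁V₁/A₂=0.0127*4.76/0.0052=11.63 m/s
(b) Bernoulli: P₂-P₁=0.5*rho*(V₁^2-V₂^2)/1000=0.5*1000*(4.76^2-11.63^2)/1000=-56.3 kPa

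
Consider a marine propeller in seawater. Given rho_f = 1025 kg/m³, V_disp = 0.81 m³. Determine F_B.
Formula: F_B = \rho_f g V_{disp}
F_B = 1025·9.81·0.81 = 8145 N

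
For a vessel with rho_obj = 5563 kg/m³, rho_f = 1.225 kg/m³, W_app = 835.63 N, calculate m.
Formula: W_{app} = mg\left(1 - \frac{\rho_f}{\rho_{obj}}\right)
Substituting knowns: 835.63 = m·9.81·(1 − 1.225/5563)
Solving for m: m = 835.63/(9.81·(1 − 1.225/5563)) = 85.2 kg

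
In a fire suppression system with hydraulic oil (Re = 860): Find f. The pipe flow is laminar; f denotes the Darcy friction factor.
Formula: f = \frac{64}{Re}
f = 64/860 = 0.07442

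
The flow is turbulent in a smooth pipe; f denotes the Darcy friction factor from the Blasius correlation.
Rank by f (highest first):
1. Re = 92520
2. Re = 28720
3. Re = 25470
Case 1: f = 0.01812
Case 2: f = 0.02427
Case 3: f = 0.02501
Ranking (highest first): 3, 2, 1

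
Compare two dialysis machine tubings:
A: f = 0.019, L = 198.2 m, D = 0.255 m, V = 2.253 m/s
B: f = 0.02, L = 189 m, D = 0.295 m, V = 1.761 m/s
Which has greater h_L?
h_L(A) = 3.821 m, h_L(B) = 2.025 m. Answer: A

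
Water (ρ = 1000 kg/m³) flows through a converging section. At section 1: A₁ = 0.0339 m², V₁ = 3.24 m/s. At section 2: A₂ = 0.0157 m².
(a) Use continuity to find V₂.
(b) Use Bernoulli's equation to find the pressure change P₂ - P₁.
(a) Continuity: A₁V₁=A₂V₂ -> V₂=A₁V₁/A₂=0.0339*3.24/0.0157=7.00 m/s
(b) Bernoulli: P₂-P₁=0.5*rho*(V₁^2-V₂^2)/1000=0.5*1000*(3.24^2-7.00^2)/1000=-19.25 kPa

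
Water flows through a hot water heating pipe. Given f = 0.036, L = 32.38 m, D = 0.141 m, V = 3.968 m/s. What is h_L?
Formula: h_L = f \frac{L}{D} \frac{V^2}{2g}
h_L = 0.036·(32.38/0.141)·3.968²/(2·9.81) = 6.634 m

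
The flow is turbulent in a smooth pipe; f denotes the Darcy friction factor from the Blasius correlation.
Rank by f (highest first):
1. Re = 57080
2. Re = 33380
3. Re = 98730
Case 1: f = 0.02044
Case 2: f = 0.02338
Case 3: f = 0.01783
Ranking (highest first): 2, 1, 3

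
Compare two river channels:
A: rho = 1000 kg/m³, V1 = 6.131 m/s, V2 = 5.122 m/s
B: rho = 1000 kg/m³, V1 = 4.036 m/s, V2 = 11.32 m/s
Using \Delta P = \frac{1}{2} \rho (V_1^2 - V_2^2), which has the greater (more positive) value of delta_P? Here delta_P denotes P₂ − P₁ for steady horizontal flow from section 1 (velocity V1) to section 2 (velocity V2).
delta_P(A) = 5.677 kPa, delta_P(B) = -55.93 kPa. Answer: A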